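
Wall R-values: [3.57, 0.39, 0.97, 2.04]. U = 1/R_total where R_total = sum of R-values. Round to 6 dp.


R_total = 3.57 + 0.39 + 0.97 + 2.04 = 6.97
U = 1/6.97 = 0.143472

0.143472


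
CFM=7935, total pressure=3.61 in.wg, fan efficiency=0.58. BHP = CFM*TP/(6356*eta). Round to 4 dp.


BHP = 7935 * 3.61 / (6356 * 0.58) = 7.7704 hp

7.7704 hp


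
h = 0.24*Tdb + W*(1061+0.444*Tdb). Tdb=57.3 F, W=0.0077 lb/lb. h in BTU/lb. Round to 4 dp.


h = 0.24*57.3 + 0.0077*(1061+0.444*57.3) = 22.1176 BTU/lb

22.1176 BTU/lb


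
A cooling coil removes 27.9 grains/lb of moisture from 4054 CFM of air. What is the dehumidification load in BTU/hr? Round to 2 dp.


Q = 0.68 * 4054 * 27.9 = 76912.49 BTU/hr

76912.49 BTU/hr


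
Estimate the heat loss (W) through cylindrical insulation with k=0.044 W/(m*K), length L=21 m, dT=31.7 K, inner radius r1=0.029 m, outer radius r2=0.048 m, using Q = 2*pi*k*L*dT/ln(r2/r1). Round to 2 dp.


Q = 2*pi*0.044*21*31.7/ln(0.048/0.029) = 365.23 W

365.23 W


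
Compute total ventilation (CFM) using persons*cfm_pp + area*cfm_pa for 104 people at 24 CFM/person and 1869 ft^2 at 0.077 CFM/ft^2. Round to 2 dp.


Total = 104*24 + 1869*0.077 = 2639.91 CFM

2639.91 CFM


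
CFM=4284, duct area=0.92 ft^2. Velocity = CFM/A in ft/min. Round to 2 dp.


V = 4284 / 0.92 = 4656.52 ft/min

4656.52 ft/min


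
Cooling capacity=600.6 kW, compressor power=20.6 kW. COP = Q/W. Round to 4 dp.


COP = 600.6 / 20.6 = 29.1553

29.1553


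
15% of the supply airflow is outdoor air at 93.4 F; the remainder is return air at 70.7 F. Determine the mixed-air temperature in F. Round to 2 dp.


T_mix = 0.15*93.4 + 0.85*70.7 = 74.11 F

74.11 F


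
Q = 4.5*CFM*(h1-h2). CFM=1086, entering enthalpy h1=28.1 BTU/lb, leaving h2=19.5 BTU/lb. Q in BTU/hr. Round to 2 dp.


Q = 4.5 * 1086 * (28.1 - 19.5) = 42028.20 BTU/hr

42028.20 BTU/hr


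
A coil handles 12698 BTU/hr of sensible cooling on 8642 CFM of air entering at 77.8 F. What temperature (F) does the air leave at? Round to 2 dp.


dT = 12698/(1.08*8642) = 1.3605
T_leave = 77.8 - 1.3605 = 76.44 F

76.44 F


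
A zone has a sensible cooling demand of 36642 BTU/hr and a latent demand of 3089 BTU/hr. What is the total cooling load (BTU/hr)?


Qt = 36642 + 3089 = 39731 BTU/hr

39731 BTU/hr


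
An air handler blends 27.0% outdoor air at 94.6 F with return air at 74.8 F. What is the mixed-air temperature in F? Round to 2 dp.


T_mix = 74.8 + (27.0/100)*(94.6-74.8) = 80.15 F

80.15 F


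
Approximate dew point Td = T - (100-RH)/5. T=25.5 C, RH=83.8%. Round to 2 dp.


Td = 25.5 - (100-83.8)/5 = 22.26 C

22.26 C


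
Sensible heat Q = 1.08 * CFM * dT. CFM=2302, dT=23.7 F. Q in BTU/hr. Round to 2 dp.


Q = 1.08 * 2302 * 23.7 = 58921.99 BTU/hr

58921.99 BTU/hr


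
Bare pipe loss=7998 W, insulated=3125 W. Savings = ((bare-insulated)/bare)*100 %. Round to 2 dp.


Savings = ((7998-3125)/7998)*100 = 60.93 %

60.93 %


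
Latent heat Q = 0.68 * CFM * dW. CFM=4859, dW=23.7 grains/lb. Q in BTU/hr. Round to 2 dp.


Q = 0.68 * 4859 * 23.7 = 78307.64 BTU/hr

78307.64 BTU/hr


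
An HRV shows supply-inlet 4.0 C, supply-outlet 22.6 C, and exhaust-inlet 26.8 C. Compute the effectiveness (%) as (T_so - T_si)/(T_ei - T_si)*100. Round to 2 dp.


eff = (22.6-4.0)/(26.8-4.0)*100 = 81.58 %

81.58 %


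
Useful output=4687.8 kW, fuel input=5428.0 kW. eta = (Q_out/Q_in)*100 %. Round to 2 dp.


eta = (4687.8/5428.0)*100 = 86.36 %

86.36 %


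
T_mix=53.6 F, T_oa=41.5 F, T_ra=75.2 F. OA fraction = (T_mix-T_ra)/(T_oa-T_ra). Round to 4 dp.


frac = (53.6 - 75.2) / (41.5 - 75.2) = 0.6409

0.6409


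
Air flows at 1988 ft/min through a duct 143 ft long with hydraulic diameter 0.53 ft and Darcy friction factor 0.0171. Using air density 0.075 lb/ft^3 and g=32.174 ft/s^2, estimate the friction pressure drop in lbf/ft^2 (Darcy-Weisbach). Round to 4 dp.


v_fps = 1988/60 = 33.1333 ft/s
dp = 0.0171*(143/0.53)*0.075*33.1333^2/(2*32.174) = 5.9035 lbf/ft^2

5.9035 lbf/ft^2


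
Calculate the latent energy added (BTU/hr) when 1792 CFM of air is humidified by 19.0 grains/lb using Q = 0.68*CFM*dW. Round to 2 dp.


Q = 0.68 * 1792 * 19.0 = 23152.64 BTU/hr

23152.64 BTU/hr


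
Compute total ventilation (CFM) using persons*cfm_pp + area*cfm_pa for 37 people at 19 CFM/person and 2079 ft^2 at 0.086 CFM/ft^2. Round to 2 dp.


Total = 37*19 + 2079*0.086 = 881.79 CFM

881.79 CFM


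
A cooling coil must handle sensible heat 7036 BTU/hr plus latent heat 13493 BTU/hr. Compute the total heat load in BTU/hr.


Qt = 7036 + 13493 = 20529 BTU/hr

20529 BTU/hr


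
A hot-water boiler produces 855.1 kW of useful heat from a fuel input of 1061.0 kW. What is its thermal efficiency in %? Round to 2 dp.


eta = (855.1/1061.0)*100 = 80.59 %

80.59 %


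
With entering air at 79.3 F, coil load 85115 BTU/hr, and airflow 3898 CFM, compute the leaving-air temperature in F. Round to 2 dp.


dT = 85115/(1.08*3898) = 20.2181
T_leave = 79.3 - 20.2181 = 59.08 F

59.08 F


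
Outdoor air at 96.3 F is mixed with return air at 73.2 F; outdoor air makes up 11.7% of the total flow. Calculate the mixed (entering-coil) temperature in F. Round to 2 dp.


T_mix = 73.2 + (11.7/100)*(96.3-73.2) = 75.90 F

75.90 F


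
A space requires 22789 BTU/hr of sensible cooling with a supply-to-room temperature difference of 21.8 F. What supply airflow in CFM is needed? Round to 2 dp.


CFM = 22789 / (1.08 * 21.8) = 967.93

967.93 CFM


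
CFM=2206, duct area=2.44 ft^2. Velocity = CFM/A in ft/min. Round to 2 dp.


V = 2206 / 2.44 = 904.10 ft/min

904.10 ft/min


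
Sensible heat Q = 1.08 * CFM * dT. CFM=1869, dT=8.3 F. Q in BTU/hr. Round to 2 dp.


Q = 1.08 * 1869 * 8.3 = 16753.72 BTU/hr

16753.72 BTU/hr


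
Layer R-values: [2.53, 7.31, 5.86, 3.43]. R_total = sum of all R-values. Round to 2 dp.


R_total = 2.53 + 7.31 + 5.86 + 3.43 = 19.13

19.13


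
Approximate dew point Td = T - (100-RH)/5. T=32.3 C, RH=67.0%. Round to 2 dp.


Td = 32.3 - (100-67.0)/5 = 25.70 C

25.70 C


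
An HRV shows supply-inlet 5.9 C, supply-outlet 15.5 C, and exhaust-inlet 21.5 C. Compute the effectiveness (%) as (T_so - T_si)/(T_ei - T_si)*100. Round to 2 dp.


eff = (15.5-5.9)/(21.5-5.9)*100 = 61.54 %

61.54 %


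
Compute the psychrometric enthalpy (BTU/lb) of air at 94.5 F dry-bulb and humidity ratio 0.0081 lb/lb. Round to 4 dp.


h = 0.24*94.5 + 0.0081*(1061+0.444*94.5) = 31.6140 BTU/lb

31.6140 BTU/lb


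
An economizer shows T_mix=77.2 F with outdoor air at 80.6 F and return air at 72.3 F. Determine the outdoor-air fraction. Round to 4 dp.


frac = (77.2 - 72.3) / (80.6 - 72.3) = 0.5904

0.5904


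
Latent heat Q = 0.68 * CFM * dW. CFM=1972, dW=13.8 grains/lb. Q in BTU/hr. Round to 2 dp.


Q = 0.68 * 1972 * 13.8 = 18505.25 BTU/hr

18505.25 BTU/hr


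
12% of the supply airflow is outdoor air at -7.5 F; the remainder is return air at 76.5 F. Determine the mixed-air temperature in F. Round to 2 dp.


T_mix = 0.12*(-7.5) + 0.88*76.5 = 66.42 F

66.42 F


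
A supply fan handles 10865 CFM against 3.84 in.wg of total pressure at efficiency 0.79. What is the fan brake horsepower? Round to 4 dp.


BHP = 10865 * 3.84 / (6356 * 0.79) = 8.3090 hp

8.3090 hp


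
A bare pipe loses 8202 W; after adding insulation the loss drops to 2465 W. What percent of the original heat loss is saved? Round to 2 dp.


Savings = ((8202-2465)/8202)*100 = 69.95 %

69.95 %


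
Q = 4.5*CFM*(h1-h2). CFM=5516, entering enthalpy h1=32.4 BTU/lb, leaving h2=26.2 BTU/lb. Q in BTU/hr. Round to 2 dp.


Q = 4.5 * 5516 * (32.4 - 26.2) = 153896.40 BTU/hr

153896.40 BTU/hr


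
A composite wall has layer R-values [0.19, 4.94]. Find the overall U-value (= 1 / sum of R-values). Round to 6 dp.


R_total = 0.19 + 4.94 = 5.13
U = 1/5.13 = 0.194932

0.194932


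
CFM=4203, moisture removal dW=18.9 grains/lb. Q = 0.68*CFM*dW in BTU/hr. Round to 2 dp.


Q = 0.68 * 4203 * 18.9 = 54016.96 BTU/hr

54016.96 BTU/hr


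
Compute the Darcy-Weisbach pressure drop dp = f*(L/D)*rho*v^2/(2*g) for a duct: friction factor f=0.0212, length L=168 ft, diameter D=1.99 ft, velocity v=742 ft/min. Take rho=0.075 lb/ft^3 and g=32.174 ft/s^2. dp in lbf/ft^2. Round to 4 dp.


v_fps = 742/60 = 12.3667 ft/s
dp = 0.0212*(168/1.99)*0.075*12.3667^2/(2*32.174) = 0.3190 lbf/ft^2

0.3190 lbf/ft^2


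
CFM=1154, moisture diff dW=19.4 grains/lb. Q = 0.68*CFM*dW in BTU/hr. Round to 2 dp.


Q = 0.68 * 1154 * 19.4 = 15223.57 BTU/hr

15223.57 BTU/hr


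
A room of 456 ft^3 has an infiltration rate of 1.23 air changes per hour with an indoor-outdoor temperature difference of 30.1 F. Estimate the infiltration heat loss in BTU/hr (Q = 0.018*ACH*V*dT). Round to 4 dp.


Q = 0.018 * 1.23 * 456 * 30.1 = 303.8848 BTU/hr

303.8848 BTU/hr


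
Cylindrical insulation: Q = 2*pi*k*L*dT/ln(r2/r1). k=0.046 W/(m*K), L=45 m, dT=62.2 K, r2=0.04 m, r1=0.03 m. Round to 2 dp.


Q = 2*pi*0.046*45*62.2/ln(0.04/0.03) = 2812.08 W

2812.08 W


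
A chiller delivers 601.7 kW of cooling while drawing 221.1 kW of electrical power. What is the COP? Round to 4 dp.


COP = 601.7 / 221.1 = 2.7214

2.7214


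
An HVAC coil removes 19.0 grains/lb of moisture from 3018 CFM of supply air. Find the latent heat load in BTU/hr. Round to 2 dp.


Q = 0.68 * 3018 * 19.0 = 38992.56 BTU/hr

38992.56 BTU/hr


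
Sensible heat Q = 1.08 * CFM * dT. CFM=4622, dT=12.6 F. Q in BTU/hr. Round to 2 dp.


Q = 1.08 * 4622 * 12.6 = 62896.18 BTU/hr

62896.18 BTU/hr


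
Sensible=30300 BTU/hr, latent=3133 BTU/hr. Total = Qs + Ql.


Qt = 30300 + 3133 = 33433 BTU/hr

33433 BTU/hr


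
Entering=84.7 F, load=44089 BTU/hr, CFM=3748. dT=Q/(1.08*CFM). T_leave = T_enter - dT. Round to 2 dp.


dT = 44089/(1.08*3748) = 10.8920
T_leave = 84.7 - 10.8920 = 73.81 F

73.81 F


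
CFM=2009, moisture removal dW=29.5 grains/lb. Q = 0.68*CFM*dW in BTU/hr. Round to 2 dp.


Q = 0.68 * 2009 * 29.5 = 40300.54 BTU/hr

40300.54 BTU/hr


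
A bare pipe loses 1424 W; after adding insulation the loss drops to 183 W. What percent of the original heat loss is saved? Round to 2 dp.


Savings = ((1424-183)/1424)*100 = 87.15 %

87.15 %


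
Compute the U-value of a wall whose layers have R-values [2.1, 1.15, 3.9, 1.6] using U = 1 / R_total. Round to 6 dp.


R_total = 2.1 + 1.15 + 3.9 + 1.6 = 8.75
U = 1/8.75 = 0.114286

0.114286


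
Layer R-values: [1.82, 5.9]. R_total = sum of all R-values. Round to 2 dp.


R_total = 1.82 + 5.9 = 7.72

7.72


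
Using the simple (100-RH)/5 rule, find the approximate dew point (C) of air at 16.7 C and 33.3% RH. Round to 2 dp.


Td = 16.7 - (100-33.3)/5 = 3.36 C

3.36 C


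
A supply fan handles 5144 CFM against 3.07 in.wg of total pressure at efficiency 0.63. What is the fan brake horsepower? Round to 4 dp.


BHP = 5144 * 3.07 / (6356 * 0.63) = 3.9438 hp

3.9438 hp


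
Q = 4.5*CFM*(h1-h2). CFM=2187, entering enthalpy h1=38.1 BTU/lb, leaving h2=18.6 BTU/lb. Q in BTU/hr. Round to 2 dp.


Q = 4.5 * 2187 * (38.1 - 18.6) = 191909.25 BTU/hr

191909.25 BTU/hr


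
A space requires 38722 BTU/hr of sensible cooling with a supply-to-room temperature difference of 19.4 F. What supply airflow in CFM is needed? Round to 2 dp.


CFM = 38722 / (1.08 * 19.4) = 1848.13

1848.13 CFM


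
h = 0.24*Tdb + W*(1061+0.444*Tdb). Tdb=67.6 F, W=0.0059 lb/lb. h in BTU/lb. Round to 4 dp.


h = 0.24*67.6 + 0.0059*(1061+0.444*67.6) = 22.6610 BTU/lb

22.6610 BTU/lb


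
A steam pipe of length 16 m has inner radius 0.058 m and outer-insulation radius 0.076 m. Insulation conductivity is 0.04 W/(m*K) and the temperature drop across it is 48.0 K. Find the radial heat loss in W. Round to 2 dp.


Q = 2*pi*0.04*16*48.0/ln(0.076/0.058) = 714.12 W

714.12 W


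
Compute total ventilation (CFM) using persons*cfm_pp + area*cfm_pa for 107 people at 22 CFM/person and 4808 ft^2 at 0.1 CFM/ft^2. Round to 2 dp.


Total = 107*22 + 4808*0.1 = 2834.80 CFM

2834.80 CFM


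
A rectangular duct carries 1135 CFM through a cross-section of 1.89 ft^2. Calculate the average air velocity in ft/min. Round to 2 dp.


V = 1135 / 1.89 = 600.53 ft/min

600.53 ft/min


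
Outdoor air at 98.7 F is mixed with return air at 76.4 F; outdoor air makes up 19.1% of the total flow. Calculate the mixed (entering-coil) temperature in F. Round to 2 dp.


T_mix = 76.4 + (19.1/100)*(98.7-76.4) = 80.66 F

80.66 F


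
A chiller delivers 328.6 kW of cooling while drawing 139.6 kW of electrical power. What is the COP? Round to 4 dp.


COP = 328.6 / 139.6 = 2.3539

2.3539


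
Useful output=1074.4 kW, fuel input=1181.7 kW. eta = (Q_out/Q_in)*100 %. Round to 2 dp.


eta = (1074.4/1181.7)*100 = 90.92 %

90.92 %


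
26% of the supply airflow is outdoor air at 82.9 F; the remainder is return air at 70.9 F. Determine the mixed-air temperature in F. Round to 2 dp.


T_mix = 0.26*82.9 + 0.74*70.9 = 74.02 F

74.02 F


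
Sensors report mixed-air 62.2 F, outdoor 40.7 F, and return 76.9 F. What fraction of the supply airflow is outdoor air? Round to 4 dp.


frac = (62.2 - 76.9) / (40.7 - 76.9) = 0.4061

0.4061


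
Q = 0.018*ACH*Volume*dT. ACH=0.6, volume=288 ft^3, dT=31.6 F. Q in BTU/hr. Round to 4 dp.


Q = 0.018 * 0.6 * 288 * 31.6 = 98.2886 BTU/hr

98.2886 BTU/hr


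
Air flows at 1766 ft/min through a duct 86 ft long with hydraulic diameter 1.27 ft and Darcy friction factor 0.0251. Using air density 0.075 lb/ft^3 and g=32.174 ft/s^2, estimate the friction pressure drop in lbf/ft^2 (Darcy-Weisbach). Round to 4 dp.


v_fps = 1766/60 = 29.4333 ft/s
dp = 0.0251*(86/1.27)*0.075*29.4333^2/(2*32.174) = 1.7162 lbf/ft^2

1.7162 lbf/ft^2


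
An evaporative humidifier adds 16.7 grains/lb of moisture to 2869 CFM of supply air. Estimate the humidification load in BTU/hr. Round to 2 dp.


Q = 0.68 * 2869 * 16.7 = 32580.36 BTU/hr

32580.36 BTU/hr


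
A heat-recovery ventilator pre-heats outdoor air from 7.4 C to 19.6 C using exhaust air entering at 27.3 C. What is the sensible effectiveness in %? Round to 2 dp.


eff = (19.6-7.4)/(27.3-7.4)*100 = 61.31 %

61.31 %


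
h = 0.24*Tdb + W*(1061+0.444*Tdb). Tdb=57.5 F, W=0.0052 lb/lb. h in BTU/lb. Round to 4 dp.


h = 0.24*57.5 + 0.0052*(1061+0.444*57.5) = 19.4500 BTU/lb

19.4500 BTU/lb


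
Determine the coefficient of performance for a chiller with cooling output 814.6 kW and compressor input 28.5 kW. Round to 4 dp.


COP = 814.6 / 28.5 = 28.5825

28.5825


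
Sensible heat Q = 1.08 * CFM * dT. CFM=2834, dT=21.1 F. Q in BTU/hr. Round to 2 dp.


Q = 1.08 * 2834 * 21.1 = 64581.19 BTU/hr

64581.19 BTU/hr


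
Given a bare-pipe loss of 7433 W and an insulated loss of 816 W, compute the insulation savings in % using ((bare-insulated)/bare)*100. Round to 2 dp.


Savings = ((7433-816)/7433)*100 = 89.02 %

89.02 %


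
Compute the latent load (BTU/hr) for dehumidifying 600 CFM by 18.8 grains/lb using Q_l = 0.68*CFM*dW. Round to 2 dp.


Q = 0.68 * 600 * 18.8 = 7670.40 BTU/hr

7670.40 BTU/hr


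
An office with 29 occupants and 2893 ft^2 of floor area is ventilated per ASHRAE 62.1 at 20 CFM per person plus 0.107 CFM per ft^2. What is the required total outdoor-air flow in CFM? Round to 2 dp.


Total = 29*20 + 2893*0.107 = 889.55 CFM

889.55 CFM


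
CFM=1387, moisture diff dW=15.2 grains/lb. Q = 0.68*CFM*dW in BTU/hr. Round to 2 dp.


Q = 0.68 * 1387 * 15.2 = 14336.03 BTU/hr

14336.03 BTU/hr


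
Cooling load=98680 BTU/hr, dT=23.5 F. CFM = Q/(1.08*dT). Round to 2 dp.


CFM = 98680 / (1.08 * 23.5) = 3888.10

3888.10 CFM


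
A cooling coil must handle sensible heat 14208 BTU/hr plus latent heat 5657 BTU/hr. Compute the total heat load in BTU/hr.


Qt = 14208 + 5657 = 19865 BTU/hr

19865 BTU/hr


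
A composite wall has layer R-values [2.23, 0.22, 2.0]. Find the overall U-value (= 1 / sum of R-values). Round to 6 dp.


R_total = 2.23 + 0.22 + 2.0 = 4.45
U = 1/4.45 = 0.224719

0.224719


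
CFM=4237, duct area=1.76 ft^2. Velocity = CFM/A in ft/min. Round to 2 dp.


V = 4237 / 1.76 = 2407.39 ft/min

2407.39 ft/min


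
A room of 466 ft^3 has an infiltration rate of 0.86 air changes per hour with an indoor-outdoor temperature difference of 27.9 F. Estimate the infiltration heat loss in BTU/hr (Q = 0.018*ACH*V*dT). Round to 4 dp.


Q = 0.018 * 0.86 * 466 * 27.9 = 201.2617 BTU/hr

201.2617 BTU/hr


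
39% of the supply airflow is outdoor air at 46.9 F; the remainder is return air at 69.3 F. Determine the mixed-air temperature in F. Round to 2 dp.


T_mix = 0.39*46.9 + 0.61*69.3 = 60.56 F

60.56 F


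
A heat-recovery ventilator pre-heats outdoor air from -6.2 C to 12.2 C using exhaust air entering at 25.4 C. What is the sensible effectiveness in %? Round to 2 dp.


eff = (12.2-(-6.2))/(25.4-(-6.2))*100 = 58.23 %

58.23 %


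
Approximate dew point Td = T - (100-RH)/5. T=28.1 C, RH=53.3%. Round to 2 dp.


Td = 28.1 - (100-53.3)/5 = 18.76 C

18.76 C


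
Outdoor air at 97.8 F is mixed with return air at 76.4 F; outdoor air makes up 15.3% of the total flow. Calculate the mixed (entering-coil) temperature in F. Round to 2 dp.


T_mix = 76.4 + (15.3/100)*(97.8-76.4) = 79.67 F

79.67 F


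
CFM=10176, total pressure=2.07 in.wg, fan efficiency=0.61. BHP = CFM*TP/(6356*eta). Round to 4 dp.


BHP = 10176 * 2.07 / (6356 * 0.61) = 5.4329 hp

5.4329 hp


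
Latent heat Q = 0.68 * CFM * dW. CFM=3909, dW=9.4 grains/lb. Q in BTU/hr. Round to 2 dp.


Q = 0.68 * 3909 * 9.4 = 24986.33 BTU/hr

24986.33 BTU/hr


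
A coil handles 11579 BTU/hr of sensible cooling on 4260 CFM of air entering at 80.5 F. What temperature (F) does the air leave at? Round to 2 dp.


dT = 11579/(1.08*4260) = 2.5167
T_leave = 80.5 - 2.5167 = 77.98 F

77.98 F


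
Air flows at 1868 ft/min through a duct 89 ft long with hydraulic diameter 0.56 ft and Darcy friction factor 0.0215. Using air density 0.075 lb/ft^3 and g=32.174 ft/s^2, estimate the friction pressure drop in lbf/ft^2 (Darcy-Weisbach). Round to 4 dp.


v_fps = 1868/60 = 31.1333 ft/s
dp = 0.0215*(89/0.56)*0.075*31.1333^2/(2*32.174) = 3.8603 lbf/ft^2

3.8603 lbf/ft^2


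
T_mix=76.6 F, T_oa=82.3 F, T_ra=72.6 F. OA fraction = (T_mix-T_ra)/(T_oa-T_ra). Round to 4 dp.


frac = (76.6 - 72.6) / (82.3 - 72.6) = 0.4124

0.4124


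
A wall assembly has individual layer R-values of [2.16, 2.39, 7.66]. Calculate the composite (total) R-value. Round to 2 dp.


R_total = 2.16 + 2.39 + 7.66 = 12.21

12.21


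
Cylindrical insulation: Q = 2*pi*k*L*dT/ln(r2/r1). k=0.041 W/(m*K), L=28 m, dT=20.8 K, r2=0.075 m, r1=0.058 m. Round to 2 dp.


Q = 2*pi*0.041*28*20.8/ln(0.075/0.058) = 583.68 W

583.68 W


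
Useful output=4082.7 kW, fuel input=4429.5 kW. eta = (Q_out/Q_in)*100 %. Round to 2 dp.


eta = (4082.7/4429.5)*100 = 92.17 %

92.17 %


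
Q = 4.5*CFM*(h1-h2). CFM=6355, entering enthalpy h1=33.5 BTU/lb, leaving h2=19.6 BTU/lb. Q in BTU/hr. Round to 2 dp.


Q = 4.5 * 6355 * (33.5 - 19.6) = 397505.25 BTU/hr

397505.25 BTU/hr


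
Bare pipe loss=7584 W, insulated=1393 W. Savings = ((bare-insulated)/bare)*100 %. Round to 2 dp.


Savings = ((7584-1393)/7584)*100 = 81.63 %

81.63 %


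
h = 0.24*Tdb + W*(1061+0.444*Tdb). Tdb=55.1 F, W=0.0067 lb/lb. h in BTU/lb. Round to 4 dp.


h = 0.24*55.1 + 0.0067*(1061+0.444*55.1) = 20.4966 BTU/lb

20.4966 BTU/lb


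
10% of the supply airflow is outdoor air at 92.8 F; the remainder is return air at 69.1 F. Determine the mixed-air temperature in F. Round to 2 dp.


T_mix = 0.1*92.8 + 0.9*69.1 = 71.47 F

71.47 F


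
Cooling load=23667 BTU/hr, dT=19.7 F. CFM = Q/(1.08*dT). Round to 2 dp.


CFM = 23667 / (1.08 * 19.7) = 1112.38

1112.38 CFM


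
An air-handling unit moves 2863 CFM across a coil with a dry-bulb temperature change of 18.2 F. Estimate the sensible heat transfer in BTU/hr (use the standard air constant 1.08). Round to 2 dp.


Q = 1.08 * 2863 * 18.2 = 56275.13 BTU/hr

56275.13 BTU/hr


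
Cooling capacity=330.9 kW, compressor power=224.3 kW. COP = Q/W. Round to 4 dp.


COP = 330.9 / 224.3 = 1.4753

1.4753


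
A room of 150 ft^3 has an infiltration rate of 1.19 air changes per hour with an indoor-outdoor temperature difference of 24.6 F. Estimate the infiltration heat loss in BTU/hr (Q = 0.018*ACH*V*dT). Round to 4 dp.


Q = 0.018 * 1.19 * 150 * 24.6 = 79.0398 BTU/hr

79.0398 BTU/hr


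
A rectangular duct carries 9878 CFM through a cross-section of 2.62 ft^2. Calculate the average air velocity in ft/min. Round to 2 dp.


V = 9878 / 2.62 = 3770.23 ft/min

3770.23 ft/min


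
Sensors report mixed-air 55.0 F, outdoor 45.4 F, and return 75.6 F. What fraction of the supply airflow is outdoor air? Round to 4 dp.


frac = (55.0 - 75.6) / (45.4 - 75.6) = 0.6821

0.6821


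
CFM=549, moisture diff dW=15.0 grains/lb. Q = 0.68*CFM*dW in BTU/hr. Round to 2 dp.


Q = 0.68 * 549 * 15.0 = 5599.80 BTU/hr

5599.80 BTU/hr


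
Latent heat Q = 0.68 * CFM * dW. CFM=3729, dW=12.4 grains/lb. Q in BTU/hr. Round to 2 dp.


Q = 0.68 * 3729 * 12.4 = 31442.93 BTU/hr

31442.93 BTU/hr


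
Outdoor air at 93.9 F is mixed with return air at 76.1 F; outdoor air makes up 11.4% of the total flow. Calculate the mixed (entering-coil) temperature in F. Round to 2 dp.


T_mix = 76.1 + (11.4/100)*(93.9-76.1) = 78.13 F

78.13 F


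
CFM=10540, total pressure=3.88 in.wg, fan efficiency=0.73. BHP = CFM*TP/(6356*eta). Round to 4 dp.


BHP = 10540 * 3.88 / (6356 * 0.73) = 8.8138 hp

8.8138 hp


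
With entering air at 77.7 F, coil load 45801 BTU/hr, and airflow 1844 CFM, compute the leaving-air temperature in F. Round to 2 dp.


dT = 45801/(1.08*1844) = 22.9980
T_leave = 77.7 - 22.9980 = 54.70 F

54.70 F


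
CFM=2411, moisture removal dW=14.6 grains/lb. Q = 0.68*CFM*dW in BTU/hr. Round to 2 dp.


Q = 0.68 * 2411 * 14.6 = 23936.41 BTU/hr

23936.41 BTU/hr


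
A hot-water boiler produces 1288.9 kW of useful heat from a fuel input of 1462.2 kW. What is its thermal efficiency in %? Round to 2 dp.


eta = (1288.9/1462.2)*100 = 88.15 %

88.15 %


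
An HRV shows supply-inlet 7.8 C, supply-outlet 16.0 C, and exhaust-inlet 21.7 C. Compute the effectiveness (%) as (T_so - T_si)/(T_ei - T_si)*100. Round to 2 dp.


eff = (16.0-7.8)/(21.7-7.8)*100 = 58.99 %

58.99 %


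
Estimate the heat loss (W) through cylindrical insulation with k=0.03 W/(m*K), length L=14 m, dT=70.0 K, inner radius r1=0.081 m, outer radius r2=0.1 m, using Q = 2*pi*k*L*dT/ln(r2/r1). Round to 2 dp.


Q = 2*pi*0.03*14*70.0/ln(0.1/0.081) = 876.64 W

876.64 W


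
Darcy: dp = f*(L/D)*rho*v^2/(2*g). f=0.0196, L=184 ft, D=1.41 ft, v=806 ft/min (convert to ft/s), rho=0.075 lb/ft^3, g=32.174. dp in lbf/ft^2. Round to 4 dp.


v_fps = 806/60 = 13.4333 ft/s
dp = 0.0196*(184/1.41)*0.075*13.4333^2/(2*32.174) = 0.5380 lbf/ft^2

0.5380 lbf/ft^2


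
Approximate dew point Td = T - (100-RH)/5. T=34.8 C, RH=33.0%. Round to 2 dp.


Td = 34.8 - (100-33.0)/5 = 21.40 C

21.40 C


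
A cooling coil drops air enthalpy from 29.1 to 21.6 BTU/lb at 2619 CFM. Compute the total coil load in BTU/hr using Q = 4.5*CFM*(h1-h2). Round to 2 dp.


Q = 4.5 * 2619 * (29.1 - 21.6) = 88391.25 BTU/hr

88391.25 BTU/hr


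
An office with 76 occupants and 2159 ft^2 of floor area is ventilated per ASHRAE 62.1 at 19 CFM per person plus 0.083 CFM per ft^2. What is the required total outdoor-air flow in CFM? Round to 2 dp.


Total = 76*19 + 2159*0.083 = 1623.20 CFM

1623.20 CFM


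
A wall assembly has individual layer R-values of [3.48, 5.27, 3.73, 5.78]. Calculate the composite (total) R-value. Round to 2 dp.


R_total = 3.48 + 5.27 + 3.73 + 5.78 = 18.26

18.26


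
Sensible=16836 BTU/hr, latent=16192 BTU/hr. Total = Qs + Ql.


Qt = 16836 + 16192 = 33028 BTU/hr

33028 BTU/hr


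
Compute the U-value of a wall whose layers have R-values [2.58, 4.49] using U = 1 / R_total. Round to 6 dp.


R_total = 2.58 + 4.49 = 7.07
U = 1/7.07 = 0.141443

0.141443


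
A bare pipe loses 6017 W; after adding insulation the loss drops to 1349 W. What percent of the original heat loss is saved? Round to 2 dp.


Savings = ((6017-1349)/6017)*100 = 77.58 %

77.58 %


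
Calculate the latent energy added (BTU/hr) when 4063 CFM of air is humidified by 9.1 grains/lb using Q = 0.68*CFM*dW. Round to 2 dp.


Q = 0.68 * 4063 * 9.1 = 25141.84 BTU/hr

25141.84 BTU/hr


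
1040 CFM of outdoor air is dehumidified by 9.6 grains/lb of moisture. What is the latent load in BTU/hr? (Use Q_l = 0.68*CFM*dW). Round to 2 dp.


Q = 0.68 * 1040 * 9.6 = 6789.12 BTU/hr

6789.12 BTU/hr


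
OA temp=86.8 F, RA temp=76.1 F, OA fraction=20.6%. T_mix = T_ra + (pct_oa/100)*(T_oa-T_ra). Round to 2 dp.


T_mix = 76.1 + (20.6/100)*(86.8-76.1) = 78.30 F

78.30 F


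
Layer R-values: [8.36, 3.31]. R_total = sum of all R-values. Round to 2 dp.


R_total = 8.36 + 3.31 = 11.67

11.67


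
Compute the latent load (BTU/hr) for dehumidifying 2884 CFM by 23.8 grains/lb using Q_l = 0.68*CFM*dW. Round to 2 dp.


Q = 0.68 * 2884 * 23.8 = 46674.66 BTU/hr

46674.66 BTU/hr


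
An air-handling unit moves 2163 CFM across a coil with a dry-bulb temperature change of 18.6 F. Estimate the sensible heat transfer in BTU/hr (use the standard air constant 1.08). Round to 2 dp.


Q = 1.08 * 2163 * 18.6 = 43450.34 BTU/hr

43450.34 BTU/hr


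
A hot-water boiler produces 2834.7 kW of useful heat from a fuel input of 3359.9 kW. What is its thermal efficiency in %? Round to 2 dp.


eta = (2834.7/3359.9)*100 = 84.37 %

84.37 %


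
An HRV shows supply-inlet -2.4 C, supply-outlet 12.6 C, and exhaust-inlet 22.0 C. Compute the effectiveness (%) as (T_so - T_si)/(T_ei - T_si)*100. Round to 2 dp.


eff = (12.6-(-2.4))/(22.0-(-2.4))*100 = 61.48 %

61.48 %


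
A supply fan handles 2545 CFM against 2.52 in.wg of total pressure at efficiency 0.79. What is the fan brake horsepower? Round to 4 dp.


BHP = 2545 * 2.52 / (6356 * 0.79) = 1.2773 hp

1.2773 hp


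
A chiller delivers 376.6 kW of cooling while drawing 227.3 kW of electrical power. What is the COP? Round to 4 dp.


COP = 376.6 / 227.3 = 1.6568

1.6568


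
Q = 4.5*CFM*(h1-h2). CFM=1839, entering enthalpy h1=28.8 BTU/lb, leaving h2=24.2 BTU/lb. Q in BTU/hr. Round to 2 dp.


Q = 4.5 * 1839 * (28.8 - 24.2) = 38067.30 BTU/hr

38067.30 BTU/hr


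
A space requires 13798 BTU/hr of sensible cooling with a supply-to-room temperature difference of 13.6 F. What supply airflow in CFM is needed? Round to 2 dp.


CFM = 13798 / (1.08 * 13.6) = 939.41

939.41 CFM


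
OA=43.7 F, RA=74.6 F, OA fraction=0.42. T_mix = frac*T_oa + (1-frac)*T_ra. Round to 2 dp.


T_mix = 0.42*43.7 + 0.58*74.6 = 61.62 F

61.62 F


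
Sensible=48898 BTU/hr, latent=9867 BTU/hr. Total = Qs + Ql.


Qt = 48898 + 9867 = 58765 BTU/hr

58765 BTU/hr


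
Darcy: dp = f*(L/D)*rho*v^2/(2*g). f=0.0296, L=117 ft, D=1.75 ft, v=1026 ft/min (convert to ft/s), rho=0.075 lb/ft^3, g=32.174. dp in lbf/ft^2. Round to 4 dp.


v_fps = 1026/60 = 17.1 ft/s
dp = 0.0296*(117/1.75)*0.075*17.1^2/(2*32.174) = 0.6745 lbf/ft^2

0.6745 lbf/ft^2


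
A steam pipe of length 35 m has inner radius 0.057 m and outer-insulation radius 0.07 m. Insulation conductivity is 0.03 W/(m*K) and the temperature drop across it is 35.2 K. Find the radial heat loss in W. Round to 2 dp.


Q = 2*pi*0.03*35*35.2/ln(0.07/0.057) = 1130.36 W

1130.36 W


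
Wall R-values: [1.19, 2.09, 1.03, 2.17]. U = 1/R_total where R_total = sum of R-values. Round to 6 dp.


R_total = 1.19 + 2.09 + 1.03 + 2.17 = 6.48
U = 1/6.48 = 0.154321

0.154321


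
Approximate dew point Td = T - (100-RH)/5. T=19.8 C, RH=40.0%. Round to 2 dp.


Td = 19.8 - (100-40.0)/5 = 7.80 C

7.80 C


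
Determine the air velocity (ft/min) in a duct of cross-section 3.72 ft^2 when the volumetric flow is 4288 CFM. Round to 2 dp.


V = 4288 / 3.72 = 1152.69 ft/min

1152.69 ft/min


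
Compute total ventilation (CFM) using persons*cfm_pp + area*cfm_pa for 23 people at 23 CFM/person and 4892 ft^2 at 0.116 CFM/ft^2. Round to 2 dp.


Total = 23*23 + 4892*0.116 = 1096.47 CFM

1096.47 CFM


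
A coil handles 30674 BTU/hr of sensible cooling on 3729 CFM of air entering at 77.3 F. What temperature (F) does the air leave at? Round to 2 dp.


dT = 30674/(1.08*3729) = 7.6165
T_leave = 77.3 - 7.6165 = 69.68 F

69.68 F


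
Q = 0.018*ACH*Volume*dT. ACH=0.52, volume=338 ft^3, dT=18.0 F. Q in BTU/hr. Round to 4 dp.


Q = 0.018 * 0.52 * 338 * 18.0 = 56.9462 BTU/hr

56.9462 BTU/hr


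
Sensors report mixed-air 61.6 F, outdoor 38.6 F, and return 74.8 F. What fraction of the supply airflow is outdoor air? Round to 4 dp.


frac = (61.6 - 74.8) / (38.6 - 74.8) = 0.3646

0.3646


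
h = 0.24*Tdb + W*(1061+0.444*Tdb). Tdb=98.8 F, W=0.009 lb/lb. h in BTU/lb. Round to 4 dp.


h = 0.24*98.8 + 0.009*(1061+0.444*98.8) = 33.6558 BTU/lb

33.6558 BTU/lb


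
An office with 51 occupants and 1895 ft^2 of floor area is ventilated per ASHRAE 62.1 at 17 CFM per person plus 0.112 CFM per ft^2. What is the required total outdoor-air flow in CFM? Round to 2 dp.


Total = 51*17 + 1895*0.112 = 1079.24 CFM

1079.24 CFM


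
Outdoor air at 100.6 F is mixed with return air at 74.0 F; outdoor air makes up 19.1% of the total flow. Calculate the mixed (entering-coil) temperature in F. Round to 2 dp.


T_mix = 74.0 + (19.1/100)*(100.6-74.0) = 79.08 F

79.08 F


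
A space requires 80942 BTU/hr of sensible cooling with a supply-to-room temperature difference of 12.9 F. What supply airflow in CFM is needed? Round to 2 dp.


CFM = 80942 / (1.08 * 12.9) = 5809.79

5809.79 CFM


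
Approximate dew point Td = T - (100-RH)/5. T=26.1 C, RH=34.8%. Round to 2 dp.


Td = 26.1 - (100-34.8)/5 = 13.06 C

13.06 C


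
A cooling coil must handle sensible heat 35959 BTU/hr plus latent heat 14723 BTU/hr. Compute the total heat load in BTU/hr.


Qt = 35959 + 14723 = 50682 BTU/hr

50682 BTU/hr


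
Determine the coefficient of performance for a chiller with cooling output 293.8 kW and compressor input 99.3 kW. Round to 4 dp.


COP = 293.8 / 99.3 = 2.9587

2.9587


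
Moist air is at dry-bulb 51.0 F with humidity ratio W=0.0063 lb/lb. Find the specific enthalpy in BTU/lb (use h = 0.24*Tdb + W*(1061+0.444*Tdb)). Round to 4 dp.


h = 0.24*51.0 + 0.0063*(1061+0.444*51.0) = 19.0670 BTU/lb

19.0670 BTU/lb


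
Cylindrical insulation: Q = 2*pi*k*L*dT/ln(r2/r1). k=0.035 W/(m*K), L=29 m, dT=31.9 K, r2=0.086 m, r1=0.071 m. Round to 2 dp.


Q = 2*pi*0.035*29*31.9/ln(0.086/0.071) = 1061.42 W

1061.42 W


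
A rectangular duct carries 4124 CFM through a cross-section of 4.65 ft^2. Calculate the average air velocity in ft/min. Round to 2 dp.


V = 4124 / 4.65 = 886.88 ft/min

886.88 ft/min


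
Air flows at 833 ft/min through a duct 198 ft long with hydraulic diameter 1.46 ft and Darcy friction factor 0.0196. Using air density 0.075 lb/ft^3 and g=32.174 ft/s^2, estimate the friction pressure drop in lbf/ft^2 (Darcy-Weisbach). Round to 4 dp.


v_fps = 833/60 = 13.8833 ft/s
dp = 0.0196*(198/1.46)*0.075*13.8833^2/(2*32.174) = 0.5971 lbf/ft^2

0.5971 lbf/ft^2


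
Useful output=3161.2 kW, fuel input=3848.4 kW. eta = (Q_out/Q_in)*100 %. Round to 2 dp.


eta = (3161.2/3848.4)*100 = 82.14 %

82.14 %


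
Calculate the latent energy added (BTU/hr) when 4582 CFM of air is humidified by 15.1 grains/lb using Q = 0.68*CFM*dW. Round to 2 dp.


Q = 0.68 * 4582 * 15.1 = 47047.98 BTU/hr

47047.98 BTU/hr


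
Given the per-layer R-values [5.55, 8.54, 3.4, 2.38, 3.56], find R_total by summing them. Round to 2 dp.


R_total = 5.55 + 8.54 + 3.4 + 2.38 + 3.56 = 23.43

23.43


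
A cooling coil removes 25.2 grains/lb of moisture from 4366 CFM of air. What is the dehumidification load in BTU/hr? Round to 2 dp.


Q = 0.68 * 4366 * 25.2 = 74815.78 BTU/hr

74815.78 BTU/hr


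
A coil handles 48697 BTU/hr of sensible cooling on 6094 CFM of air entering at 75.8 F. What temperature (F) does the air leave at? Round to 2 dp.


dT = 48697/(1.08*6094) = 7.3991
T_leave = 75.8 - 7.3991 = 68.40 F

68.40 F


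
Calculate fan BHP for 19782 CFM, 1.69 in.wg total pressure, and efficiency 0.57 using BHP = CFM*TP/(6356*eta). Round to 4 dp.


BHP = 19782 * 1.69 / (6356 * 0.57) = 9.2278 hp

9.2278 hp


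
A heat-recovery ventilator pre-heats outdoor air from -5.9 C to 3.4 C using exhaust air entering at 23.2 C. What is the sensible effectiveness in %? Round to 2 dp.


eff = (3.4-(-5.9))/(23.2-(-5.9))*100 = 31.96 %

31.96 %


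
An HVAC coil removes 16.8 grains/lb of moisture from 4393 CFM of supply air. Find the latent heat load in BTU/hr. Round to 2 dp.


Q = 0.68 * 4393 * 16.8 = 50185.63 BTU/hr

50185.63 BTU/hr


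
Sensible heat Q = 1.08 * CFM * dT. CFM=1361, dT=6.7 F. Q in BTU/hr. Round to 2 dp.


Q = 1.08 * 1361 * 6.7 = 9848.20 BTU/hr

9848.20 BTU/hr


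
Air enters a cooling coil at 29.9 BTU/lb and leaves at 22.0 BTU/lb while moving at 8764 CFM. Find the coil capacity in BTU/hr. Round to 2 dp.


Q = 4.5 * 8764 * (29.9 - 22.0) = 311560.20 BTU/hr

311560.20 BTU/hr


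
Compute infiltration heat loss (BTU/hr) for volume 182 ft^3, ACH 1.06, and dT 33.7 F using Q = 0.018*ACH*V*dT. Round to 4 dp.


Q = 0.018 * 1.06 * 182 * 33.7 = 117.0253 BTU/hr

117.0253 BTU/hr


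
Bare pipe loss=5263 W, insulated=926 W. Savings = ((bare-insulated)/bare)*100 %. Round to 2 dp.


Savings = ((5263-926)/5263)*100 = 82.41 %

82.41 %


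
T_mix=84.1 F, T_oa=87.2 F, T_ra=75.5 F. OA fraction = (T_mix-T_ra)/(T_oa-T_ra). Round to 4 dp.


frac = (84.1 - 75.5) / (87.2 - 75.5) = 0.7350

0.7350


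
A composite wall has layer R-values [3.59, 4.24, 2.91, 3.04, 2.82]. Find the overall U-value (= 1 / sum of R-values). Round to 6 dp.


R_total = 3.59 + 4.24 + 2.91 + 3.04 + 2.82 = 16.60
U = 1/16.60 = 0.060241

0.060241


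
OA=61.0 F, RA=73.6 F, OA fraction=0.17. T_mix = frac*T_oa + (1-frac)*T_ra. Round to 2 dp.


T_mix = 0.17*61.0 + 0.83*73.6 = 71.46 F

71.46 F


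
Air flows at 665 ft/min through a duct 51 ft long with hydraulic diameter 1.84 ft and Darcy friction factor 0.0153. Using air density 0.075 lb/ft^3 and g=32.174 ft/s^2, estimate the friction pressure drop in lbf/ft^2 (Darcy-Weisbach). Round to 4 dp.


v_fps = 665/60 = 11.0833 ft/s
dp = 0.0153*(51/1.84)*0.075*11.0833^2/(2*32.174) = 0.0607 lbf/ft^2

0.0607 lbf/ft^2


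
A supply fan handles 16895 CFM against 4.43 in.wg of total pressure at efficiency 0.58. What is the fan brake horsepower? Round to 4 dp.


BHP = 16895 * 4.43 / (6356 * 0.58) = 20.3025 hp

20.3025 hp


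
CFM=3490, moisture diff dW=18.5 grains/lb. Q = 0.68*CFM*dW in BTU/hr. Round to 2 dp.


Q = 0.68 * 3490 * 18.5 = 43904.20 BTU/hr

43904.20 BTU/hr


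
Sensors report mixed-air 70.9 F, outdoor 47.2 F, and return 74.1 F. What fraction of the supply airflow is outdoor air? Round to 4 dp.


frac = (70.9 - 74.1) / (47.2 - 74.1) = 0.1190

0.1190


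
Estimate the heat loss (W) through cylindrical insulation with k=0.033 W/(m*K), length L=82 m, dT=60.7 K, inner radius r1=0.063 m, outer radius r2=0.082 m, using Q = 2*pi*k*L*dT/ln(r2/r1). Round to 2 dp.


Q = 2*pi*0.033*82*60.7/ln(0.082/0.063) = 3915.40 W

3915.40 W


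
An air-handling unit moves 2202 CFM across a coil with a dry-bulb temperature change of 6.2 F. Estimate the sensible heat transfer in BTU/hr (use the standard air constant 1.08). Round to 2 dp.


Q = 1.08 * 2202 * 6.2 = 14744.59 BTU/hr

14744.59 BTU/hr


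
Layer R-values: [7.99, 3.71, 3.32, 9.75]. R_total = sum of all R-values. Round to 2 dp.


R_total = 7.99 + 3.71 + 3.32 + 9.75 = 24.77

24.77


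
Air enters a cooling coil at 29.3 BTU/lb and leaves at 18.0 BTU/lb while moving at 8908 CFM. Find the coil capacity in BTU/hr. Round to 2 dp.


Q = 4.5 * 8908 * (29.3 - 18.0) = 452971.80 BTU/hr

452971.80 BTU/hr


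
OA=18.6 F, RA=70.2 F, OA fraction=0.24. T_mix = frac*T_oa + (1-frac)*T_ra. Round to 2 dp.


T_mix = 0.24*18.6 + 0.76*70.2 = 57.82 F

57.82 F


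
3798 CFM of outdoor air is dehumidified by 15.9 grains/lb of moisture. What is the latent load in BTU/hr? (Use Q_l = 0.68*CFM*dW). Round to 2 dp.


Q = 0.68 * 3798 * 15.9 = 41063.98 BTU/hr

41063.98 BTU/hr


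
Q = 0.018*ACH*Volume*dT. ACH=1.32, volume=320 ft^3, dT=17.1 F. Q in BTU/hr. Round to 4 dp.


Q = 0.018 * 1.32 * 320 * 17.1 = 130.0147 BTU/hr

130.0147 BTU/hr


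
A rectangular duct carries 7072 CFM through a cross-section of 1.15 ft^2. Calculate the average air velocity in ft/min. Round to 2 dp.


V = 7072 / 1.15 = 6149.57 ft/min

6149.57 ft/min


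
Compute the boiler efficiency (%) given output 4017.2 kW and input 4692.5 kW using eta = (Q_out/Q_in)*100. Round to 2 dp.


eta = (4017.2/4692.5)*100 = 85.61 %

85.61 %


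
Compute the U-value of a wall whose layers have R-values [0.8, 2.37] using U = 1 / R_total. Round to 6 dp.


R_total = 0.8 + 2.37 = 3.17
U = 1/3.17 = 0.315457

0.315457


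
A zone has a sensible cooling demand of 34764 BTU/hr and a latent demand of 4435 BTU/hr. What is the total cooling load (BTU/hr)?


Qt = 34764 + 4435 = 39199 BTU/hr

39199 BTU/hr


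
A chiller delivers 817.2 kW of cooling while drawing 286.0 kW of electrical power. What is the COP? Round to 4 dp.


COP = 817.2 / 286.0 = 2.8573

2.8573


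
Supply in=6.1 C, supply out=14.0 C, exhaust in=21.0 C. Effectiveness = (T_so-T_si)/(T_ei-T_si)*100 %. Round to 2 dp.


eff = (14.0-6.1)/(21.0-6.1)*100 = 53.02 %

53.02 %


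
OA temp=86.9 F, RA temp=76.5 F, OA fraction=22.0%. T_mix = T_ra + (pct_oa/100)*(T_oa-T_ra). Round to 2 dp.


T_mix = 76.5 + (22.0/100)*(86.9-76.5) = 78.79 F

78.79 F


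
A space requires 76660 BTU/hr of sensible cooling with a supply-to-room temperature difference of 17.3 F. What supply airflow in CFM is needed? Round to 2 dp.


CFM = 76660 / (1.08 * 17.3) = 4102.98

4102.98 CFM


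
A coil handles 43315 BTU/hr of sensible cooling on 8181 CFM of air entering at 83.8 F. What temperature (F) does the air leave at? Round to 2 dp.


dT = 43315/(1.08*8181) = 4.9024
T_leave = 83.8 - 4.9024 = 78.90 F

78.90 F


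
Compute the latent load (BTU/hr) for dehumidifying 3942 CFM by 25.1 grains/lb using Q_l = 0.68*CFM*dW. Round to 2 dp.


Q = 0.68 * 3942 * 25.1 = 67282.06 BTU/hr

67282.06 BTU/hr


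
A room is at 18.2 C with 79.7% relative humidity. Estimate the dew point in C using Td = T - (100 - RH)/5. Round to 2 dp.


Td = 18.2 - (100-79.7)/5 = 14.14 C

14.14 C


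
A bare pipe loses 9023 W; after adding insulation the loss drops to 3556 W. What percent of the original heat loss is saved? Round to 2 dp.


Savings = ((9023-3556)/9023)*100 = 60.59 %

60.59 %


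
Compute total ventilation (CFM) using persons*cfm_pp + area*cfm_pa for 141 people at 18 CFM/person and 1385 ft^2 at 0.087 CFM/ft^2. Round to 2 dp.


Total = 141*18 + 1385*0.087 = 2658.50 CFM

2658.50 CFM


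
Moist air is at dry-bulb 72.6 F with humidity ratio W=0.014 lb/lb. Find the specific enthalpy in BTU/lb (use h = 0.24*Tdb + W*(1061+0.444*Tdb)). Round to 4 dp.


h = 0.24*72.6 + 0.014*(1061+0.444*72.6) = 32.7293 BTU/lb

32.7293 BTU/lb


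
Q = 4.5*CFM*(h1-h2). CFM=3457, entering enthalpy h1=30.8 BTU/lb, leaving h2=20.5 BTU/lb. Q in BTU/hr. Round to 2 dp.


Q = 4.5 * 3457 * (30.8 - 20.5) = 160231.95 BTU/hr

160231.95 BTU/hr
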